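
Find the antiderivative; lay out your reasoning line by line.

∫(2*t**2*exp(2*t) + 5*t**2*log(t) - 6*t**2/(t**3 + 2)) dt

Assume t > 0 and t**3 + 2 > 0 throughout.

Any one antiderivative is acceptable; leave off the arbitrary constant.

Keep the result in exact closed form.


Step 1. Rewrite: now ∫(-6*t**2/(t**3 + 2)) dt + ∫(2*t**2*exp(2*t)) dt + ∫(5*t**2*log(t)) dt.
Step 2. Integrate ∫(2*t**2*exp(2*t)) dt by parts with u = t**2, dv = (2*exp(2*t)) dt, so v = exp(2*t): now t**2*exp(2*t) + ∫(-2*t*exp(2*t)) dt + ∫(-6*t**2/(t**3 + 2)) dt + ∫(5*t**2*log(t)) dt.
Step 3. Integrate ∫(-2*t*exp(2*t)) dt by parts with u = t, dv = (-2*exp(2*t)) dt, so v = -exp(2*t): now t**2*exp(2*t) - t*exp(2*t) + ∫(-6*t**2/(t**3 + 2)) dt + ∫(5*t**2*log(t)) dt + ∫(exp(2*t)) dt.
Step 4. Evaluate the standard form: now t**2*exp(2*t) - t*exp(2*t) + exp(2*t)/2 + ∫(-6*t**2/(t**3 + 2)) dt + ∫(5*t**2*log(t)) dt.
Step 5. Substitute u = t**3 + 2, turning ∫(-6*t**2/(t**3 + 2)) dt into ∫(-2/u) du: now t**2*exp(2*t) - t*exp(2*t) + exp(2*t)/2 + ∫(-2/u) du + ∫(5*t**2*log(t)) dt.
Step 6. Evaluate the standard form [assuming u > 0]: now t**2*exp(2*t) - t*exp(2*t) + exp(2*t)/2 - 2*log(u) + ∫(5*t**2*log(t)) dt.
Step 7. Substitute back u = t**3 + 2: now t**2*exp(2*t) - t*exp(2*t) + exp(2*t)/2 - 2*log(t**3 + 2) + ∫(5*t**2*log(t)) dt.
Step 8. Integrate ∫(5*t**2*log(t)) dt by parts with u = log(t), dv = (5*t**2) dt, so v = 5*t**3/3 [assuming t > 0]: now 5*t**3*log(t)/3 + t**2*exp(2*t) - t*exp(2*t) + exp(2*t)/2 - 2*log(t**3 + 2) + ∫(-5*t**2/3) dt.
Step 9. Evaluate the standard form: now 5*t**3*log(t)/3 - 5*t**3/9 + t**2*exp(2*t) - t*exp(2*t) + exp(2*t)/2 - 2*log(t**3 + 2).
Answer: 5*t**3*log(t)/3 - 5*t**3/9 + t**2*exp(2*t) - t*exp(2*t) + exp(2*t)/2 - 2*log(t**3 + 2).


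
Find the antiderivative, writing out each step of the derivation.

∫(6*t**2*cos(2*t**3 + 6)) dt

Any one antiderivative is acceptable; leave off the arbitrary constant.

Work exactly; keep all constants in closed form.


Step 1. Substitute u = t**3 + 3, turning ∫(6*t**2*cos(2*t**3 + 6)) dt into ∫(2*cos(2*u)) du: now ∫(2*cos(2*u)) du.
Step 2. Evaluate the standard form: now sin(2*u).
Step 3. Substitute back u = t**3 + 3: now sin(2*t**3 + 6).
Answer: sin(2*t**3 + 6).


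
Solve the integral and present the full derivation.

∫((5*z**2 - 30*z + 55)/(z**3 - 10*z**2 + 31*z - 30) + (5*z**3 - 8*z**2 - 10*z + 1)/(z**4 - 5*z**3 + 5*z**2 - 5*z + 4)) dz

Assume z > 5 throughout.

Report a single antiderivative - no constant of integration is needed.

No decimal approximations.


Step 1. Rewrite: now ∫((5*z**2 - 30*z + 55)/(z**3 - 10*z**2 + 31*z - 30)) dz + ∫((5*z**3 - 8*z**2 - 10*z + 1)/(z**4 - 5*z**3 + 5*z**2 - 5*z + 4)) dz.
Step 2. Decompose ∫((5*z**2 - 30*z + 55)/(z**3 - 10*z**2 + 31*z - 30)) dz by partial fractions, (5*z**2 - 30*z + 55)/(z**3 - 10*z**2 + 31*z - 30) = 5/(z - 2) - 5/(z - 3) + 5/(z - 5): now ∫((5*z**3 - 8*z**2 - 10*z + 1)/(z**4 - 5*z**3 + 5*z**2 - 5*z + 4)) dz + ∫(5/(z - 5)) dz + ∫(-5/(z - 3)) dz + ∫(5/(z - 2)) dz.
Step 3. Evaluate the standard form [assuming z > 3]: now -5*log(z - 3) + ∫((5*z**3 - 8*z**2 - 10*z + 1)/(z**4 - 5*z**3 + 5*z**2 - 5*z + 4)) dz + ∫(5/(z - 5)) dz + ∫(5/(z - 2)) dz.
Step 4. Evaluate the standard form [assuming z > 5]: now 5*log(z - 5) - 5*log(z - 3) + ∫((5*z**3 - 8*z**2 - 10*z + 1)/(z**4 - 5*z**3 + 5*z**2 - 5*z + 4)) dz + ∫(5/(z - 2)) dz.
Step 5. Evaluate the standard form [assuming z > 2]: now 5*log(z - 5) - 5*log(z - 3) + 5*log(z - 2) + ∫((5*z**3 - 8*z**2 - 10*z + 1)/(z**4 - 5*z**3 + 5*z**2 - 5*z + 4)) dz.
Step 6. Decompose ∫((5*z**3 - 8*z**2 - 10*z + 1)/(z**4 - 5*z**3 + 5*z**2 - 5*z + 4)) dz by partial fractions, (5*z**3 - 8*z**2 - 10*z + 1)/(z**4 - 5*z**3 + 5*z**2 - 5*z + 4) = 3/(z**2 + 1) + 2/(z - 1) + 3/(z - 4): now 5*log(z - 5) - 5*log(z - 3) + 5*log(z - 2) + ∫(3/(z - 4)) dz + ∫(2/(z - 1)) dz + ∫(3/(z**2 + 1)) dz.
Step 7. Evaluate the standard form [assuming z > 1]: now 5*log(z - 5) - 5*log(z - 3) + 5*log(z - 2) + 2*log(z - 1) + ∫(3/(z - 4)) dz + ∫(3/(z**2 + 1)) dz.
Step 8. Evaluate the standard form [assuming z > 4]: now 5*log(z - 5) + 3*log(z - 4) - 5*log(z - 3) + 5*log(z - 2) + 2*log(z - 1) + ∫(3/(z**2 + 1)) dz.
Step 9. Evaluate the standard form: now 5*log(z - 5) + 3*log(z - 4) - 5*log(z - 3) + 5*log(z - 2) + 2*log(z - 1) + 3*atan(z).
Answer: 5*log(z - 5) + 3*log(z - 4) - 5*log(z - 3) + 5*log(z - 2) + 2*log(z - 1) + 3*atan(z).


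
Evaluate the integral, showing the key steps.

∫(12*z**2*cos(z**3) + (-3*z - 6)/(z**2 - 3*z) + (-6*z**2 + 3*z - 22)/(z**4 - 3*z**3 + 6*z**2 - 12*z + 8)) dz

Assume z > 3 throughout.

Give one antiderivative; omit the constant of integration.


Step 1. Rewrite: now ∫(12*z**2*cos(z**3)) dz + ∫((-3*z - 6)/(z**2 - 3*z)) dz + ∫((-6*z**2 + 3*z - 22)/(z**4 - 3*z**3 + 6*z**2 - 12*z + 8)) dz.
Step 2. Decompose ∫((-3*z - 6)/(z**2 - 3*z)) dz by partial fractions, (-3*z - 6)/(z**2 - 3*z) = -5/(z - 3) + 2/z: now ∫(2/z) dz + ∫(12*z**2*cos(z**3)) dz + ∫((-6*z**2 + 3*z - 22)/(z**4 - 3*z**3 + 6*z**2 - 12*z + 8)) dz + ∫(-5/(z - 3)) dz.
Step 3. Evaluate the standard form [assuming z > 0]: now 2*log(z) + ∫(12*z**2*cos(z**3)) dz + ∫((-6*z**2 + 3*z - 22)/(z**4 - 3*z**3 + 6*z**2 - 12*z + 8)) dz + ∫(-5/(z - 3)) dz.
Step 4. Evaluate the standard form [assuming z > 3]: now 2*log(z) - 5*log(z - 3) + ∫(12*z**2*cos(z**3)) dz + ∫((-6*z**2 + 3*z - 22)/(z**4 - 3*z**3 + 6*z**2 - 12*z + 8)) dz.
Step 5. Decompose ∫((-6*z**2 + 3*z - 22)/(z**4 - 3*z**3 + 6*z**2 - 12*z + 8)) dz by partial fractions, (-6*z**2 + 3*z - 22)/(z**4 - 3*z**3 + 6*z**2 - 12*z + 8) = -1/(z**2 + 4) + 5/(z - 1) - 5/(z - 2): now 2*log(z) - 5*log(z - 3) + ∫(12*z**2*cos(z**3)) dz + ∫(-5/(z - 2)) dz + ∫(5/(z - 1)) dz + ∫(-1/(z**2 + 4)) dz.
Step 6. Evaluate the standard form [assuming z > 1]: now 2*log(z) - 5*log(z - 3) + 5*log(z - 1) + ∫(12*z**2*cos(z**3)) dz + ∫(-5/(z - 2)) dz + ∫(-1/(z**2 + 4)) dz.
Step 7. Evaluate the standard form [assuming z > 2]: now 2*log(z) - 5*log(z - 3) - 5*log(z - 2) + 5*log(z - 1) + ∫(12*z**2*cos(z**3)) dz + ∫(-1/(z**2 + 4)) dz.
Step 8. Evaluate the standard form: now 2*log(z) - 5*log(z - 3) - 5*log(z - 2) + 5*log(z - 1) - atan(z/2)/2 + ∫(12*z**2*cos(z**3)) dz.
Step 9. Substitute u = z**3, turning ∫(12*z**2*cos(z**3)) dz into ∫(4*cos(u)) du: now 2*log(z) - 5*log(z - 3) - 5*log(z - 2) + 5*log(z - 1) - atan(z/2)/2 + ∫(4*cos(u)) du.
Step 10. Evaluate the standard form: now 2*log(z) - 5*log(z - 3) - 5*log(z - 2) + 5*log(z - 1) + 4*sin(u) - atan(z/2)/2.
Step 11. Substitute back u = z**3: now 2*log(z) - 5*log(z - 3) - 5*log(z - 2) + 5*log(z - 1) + 4*sin(z**3) - atan(z/2)/2.
Answer: 2*log(z) - 5*log(z - 3) - 5*log(z - 2) + 5*log(z - 1) + 4*sin(z**3) - atan(z/2)/2.


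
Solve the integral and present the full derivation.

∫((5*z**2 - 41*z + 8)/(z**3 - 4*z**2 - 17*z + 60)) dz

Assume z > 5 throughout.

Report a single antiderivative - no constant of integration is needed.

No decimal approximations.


Step 1. Decompose ∫((5*z**2 - 41*z + 8)/(z**3 - 4*z**2 - 17*z + 60)) dz by partial fractions, (5*z**2 - 41*z + 8)/(z**3 - 4*z**2 - 17*z + 60) = 4/(z + 4) + 5/(z - 3) - 4/(z - 5): now ∫(-4/(z - 5)) dz + ∫(5/(z - 3)) dz + ∫(4/(z + 4)) dz.
Step 2. Evaluate the standard form [assuming z > -4]: now 4*log(z + 4) + ∫(-4/(z - 5)) dz + ∫(5/(z - 3)) dz.
Step 3. Evaluate the standard form [assuming z > 3]: now 5*log(z - 3) + 4*log(z + 4) + ∫(-4/(z - 5)) dz.
Step 4. Evaluate the standard form [assuming z > 5]: now -4*log(z - 5) + 5*log(z - 3) + 4*log(z + 4).
Answer: -4*log(z - 5) + 5*log(z - 3) + 4*log(z + 4).


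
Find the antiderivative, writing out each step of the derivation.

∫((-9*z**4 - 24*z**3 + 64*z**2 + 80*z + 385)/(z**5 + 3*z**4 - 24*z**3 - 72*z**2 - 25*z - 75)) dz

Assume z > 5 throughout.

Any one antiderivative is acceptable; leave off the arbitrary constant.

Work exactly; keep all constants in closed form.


Step 1. Decompose ∫((-9*z**4 - 24*z**3 + 64*z**2 + 80*z + 385)/(z**5 + 3*z**4 - 24*z**3 - 72*z**2 - 25*z - 75)) dz by partial fractions, (-9*z**4 - 24*z**3 + 64*z**2 + 80*z + 385)/(z**5 + 3*z**4 - 24*z**3 - 72*z**2 - 25*z - 75) = -4/(z**2 + 1) - 2/(z + 5) - 4/(z + 3) - 3/(z - 5): now ∫(-3/(z - 5)) dz + ∫(-4/(z + 3)) dz + ∫(-2/(z + 5)) dz + ∫(-4/(z**2 + 1)) dz.
Step 2. Evaluate the standard form [assuming z > 5]: now -3*log(z - 5) + ∫(-4/(z + 3)) dz + ∫(-2/(z + 5)) dz + ∫(-4/(z**2 + 1)) dz.
Step 3. Evaluate the standard form [assuming z > -3]: now -3*log(z - 5) - 4*log(z + 3) + ∫(-2/(z + 5)) dz + ∫(-4/(z**2 + 1)) dz.
Step 4. Evaluate the standard form [assuming z > -5]: now -3*log(z - 5) - 4*log(z + 3) - 2*log(z + 5) + ∫(-4/(z**2 + 1)) dz.
Step 5. Evaluate the standard form: now -3*log(z - 5) - 4*log(z + 3) - 2*log(z + 5) - 4*atan(z).
Answer: -3*log(z - 5) - 4*log(z + 3) - 2*log(z + 5) - 4*atan(z).


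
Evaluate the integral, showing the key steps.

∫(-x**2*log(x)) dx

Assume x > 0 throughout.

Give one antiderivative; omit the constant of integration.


Step 1. Integrate ∫(-x**2*log(x)) dx by parts with u = log(x), dv = (-x**2) dx, so v = -x**3/3 [assuming x > 0]: now -x**3*log(x)/3 + ∫(x**2/3) dx.
Step 2. Evaluate the standard form: now -x**3*log(x)/3 + x**3/9.
Answer: -x**3*log(x)/3 + x**3/9.


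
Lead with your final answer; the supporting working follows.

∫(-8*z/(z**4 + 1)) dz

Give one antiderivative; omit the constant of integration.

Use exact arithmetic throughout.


The answer is -4*atan(z**2).
Step 1. Substitute u = z**2, turning ∫(-8*z/(z**4 + 1)) dz into ∫(-4/(u**2 + 1)) du: now ∫(-4/(u**2 + 1)) du.
Step 2. Evaluate the standard form: now -4*atan(u).
Step 3. Substitute back u = z**2: now -4*atan(z**2).
Answer: -4*atan(z**2).


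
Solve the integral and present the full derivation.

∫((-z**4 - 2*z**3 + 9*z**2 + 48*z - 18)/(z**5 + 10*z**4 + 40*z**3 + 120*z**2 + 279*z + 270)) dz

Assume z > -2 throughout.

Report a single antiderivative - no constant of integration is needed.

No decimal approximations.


Step 1. Decompose ∫((-z**4 - 2*z**3 + 9*z**2 + 48*z - 18)/(z**5 + 10*z**4 + 40*z**3 + 120*z**2 + 279*z + 270)) dz by partial fractions, (-z**4 - 2*z**3 + 9*z**2 + 48*z - 18)/(z**5 + 10*z**4 + 40*z**3 + 120*z**2 + 279*z + 270) = 3/(z**2 + 9) - 2/(z + 5) + 3/(z + 3) - 2/(z + 2): now ∫(-2/(z + 2)) dz + ∫(3/(z + 3)) dz + ∫(-2/(z + 5)) dz + ∫(3/(z**2 + 9)) dz.
Step 2. Evaluate the standard form [assuming z > -2]: now -2*log(z + 2) + ∫(3/(z + 3)) dz + ∫(-2/(z + 5)) dz + ∫(3/(z**2 + 9)) dz.
Step 3. Evaluate the standard form [assuming z > -5]: now -2*log(z + 2) - 2*log(z + 5) + ∫(3/(z + 3)) dz + ∫(3/(z**2 + 9)) dz.
Step 4. Evaluate the standard form [assuming z > -3]: now -2*log(z + 2) + 3*log(z + 3) - 2*log(z + 5) + ∫(3/(z**2 + 9)) dz.
Step 5. Evaluate the standard form: now -2*log(z + 2) + 3*log(z + 3) - 2*log(z + 5) + atan(z/3).
Answer: -2*log(z + 2) + 3*log(z + 3) - 2*log(z + 5) + atan(z/3).


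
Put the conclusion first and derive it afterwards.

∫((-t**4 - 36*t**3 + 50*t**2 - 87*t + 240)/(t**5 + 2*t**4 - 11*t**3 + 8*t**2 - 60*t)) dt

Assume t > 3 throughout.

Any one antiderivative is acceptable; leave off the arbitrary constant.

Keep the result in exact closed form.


The answer is -4*log(t) - 2*log(t - 3) + 5*log(t + 5) - 3*atan(t/2)/2.
Step 1. Decompose ∫((-t**4 - 36*t**3 + 50*t**2 - 87*t + 240)/(t**5 + 2*t**4 - 11*t**3 + 8*t**2 - 60*t)) dt by partial fractions, (-t**4 - 36*t**3 + 50*t**2 - 87*t + 240)/(t**5 + 2*t**4 - 11*t**3 + 8*t**2 - 60*t) = -3/(t**2 + 4) + 5/(t + 5) - 2/(t - 3) - 4/t: now ∫(-4/t) dt + ∫(-2/(t - 3)) dt + ∫(5/(t + 5)) dt + ∫(-3/(t**2 + 4)) dt.
Step 2. Evaluate the standard form [assuming t > 3]: now -2*log(t - 3) + ∫(-4/t) dt + ∫(5/(t + 5)) dt + ∫(-3/(t**2 + 4)) dt.
Step 3. Evaluate the standard form [assuming t > 0]: now -4*log(t) - 2*log(t - 3) + ∫(5/(t + 5)) dt + ∫(-3/(t**2 + 4)) dt.
Step 4. Evaluate the standard form [assuming t > -5]: now -4*log(t) - 2*log(t - 3) + 5*log(t + 5) + ∫(-3/(t**2 + 4)) dt.
Step 5. Evaluate the standard form: now -4*log(t) - 2*log(t - 3) + 5*log(t + 5) - 3*atan(t/2)/2.
Answer: -4*log(t) - 2*log(t - 3) + 5*log(t + 5) - 3*atan(t/2)/2.


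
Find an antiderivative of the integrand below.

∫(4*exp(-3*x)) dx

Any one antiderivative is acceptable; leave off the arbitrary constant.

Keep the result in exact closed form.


Answer: -4*exp(-3*x)/3.


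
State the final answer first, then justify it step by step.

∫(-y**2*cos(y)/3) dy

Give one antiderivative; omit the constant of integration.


The answer is -y**2*sin(y)/3 - 2*y*cos(y)/3 + 2*sin(y)/3.
Step 1. Integrate ∫(-y**2*cos(y)/3) dy by parts with u = y**2, dv = (-cos(y)/3) dy, so v = -sin(y)/3: now -y**2*sin(y)/3 + ∫(2*y*sin(y)/3) dy.
Step 2. Integrate ∫(2*y*sin(y)/3) dy by parts with u = y, dv = (2*sin(y)/3) dy, so v = -2*cos(y)/3: now -y**2*sin(y)/3 - 2*y*cos(y)/3 + ∫(2*cos(y)/3) dy.
Step 3. Evaluate the standard form: now -y**2*sin(y)/3 - 2*y*cos(y)/3 + 2*sin(y)/3.
Answer: -y**2*sin(y)/3 - 2*y*cos(y)/3 + 2*sin(y)/3.


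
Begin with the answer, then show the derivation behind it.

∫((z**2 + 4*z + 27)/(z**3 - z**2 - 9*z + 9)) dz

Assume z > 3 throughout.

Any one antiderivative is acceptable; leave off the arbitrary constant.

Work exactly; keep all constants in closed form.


The answer is 4*log(z - 3) - 4*log(z - 1) + log(z + 3).
Step 1. Decompose ∫((z**2 + 4*z + 27)/(z**3 - z**2 - 9*z + 9)) dz by partial fractions, (z**2 + 4*z + 27)/(z**3 - z**2 - 9*z + 9) = 1/(z + 3) - 4/(z - 1) + 4/(z - 3): now ∫(4/(z - 3)) dz + ∫(-4/(z - 1)) dz + ∫(1/(z + 3)) dz.
Step 2. Evaluate the standard form [assuming z > 3]: now 4*log(z - 3) + ∫(-4/(z - 1)) dz + ∫(1/(z + 3)) dz.
Step 3. Evaluate the standard form [assuming z > -3]: now 4*log(z - 3) + log(z + 3) + ∫(-4/(z - 1)) dz.
Step 4. Evaluate the standard form [assuming z > 1]: now 4*log(z - 3) - 4*log(z - 1) + log(z + 3).
Answer: 4*log(z - 3) - 4*log(z - 1) + log(z + 3).


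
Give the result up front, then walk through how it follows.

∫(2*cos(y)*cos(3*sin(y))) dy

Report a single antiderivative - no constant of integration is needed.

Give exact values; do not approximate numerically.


The answer is 2*sin(3*sin(y))/3.
Step 1. Substitute u = sin(y), turning ∫(2*cos(y)*cos(3*sin(y))) dy into ∫(2*cos(3*u)) du: now ∫(2*cos(3*u)) du.
Step 2. Evaluate the standard form: now 2*sin(3*u)/3.
Step 3. Substitute back u = sin(y): now 2*sin(3*sin(y))/3.
Answer: 2*sin(3*sin(y))/3.


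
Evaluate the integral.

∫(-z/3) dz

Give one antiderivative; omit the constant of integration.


Answer: -z**2/6.


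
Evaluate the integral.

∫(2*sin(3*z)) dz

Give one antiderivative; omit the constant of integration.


Answer: -2*cos(3*z)/3.


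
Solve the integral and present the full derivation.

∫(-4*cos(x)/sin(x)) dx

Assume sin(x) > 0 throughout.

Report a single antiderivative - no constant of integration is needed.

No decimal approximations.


Step 1. Substitute u = sin(x), turning ∫(-4*cos(x)/sin(x)) dx into ∫(-4/u) du: now ∫(-4/u) du.
Step 2. Evaluate the standard form [assuming u > 0]: now -4*log(u).
Step 3. Substitute back u = sin(x): now -4*log(sin(x)).
Answer: -4*log(sin(x)).


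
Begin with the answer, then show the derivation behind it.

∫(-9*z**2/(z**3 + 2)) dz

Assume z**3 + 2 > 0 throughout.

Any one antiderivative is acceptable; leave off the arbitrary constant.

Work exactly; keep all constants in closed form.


The answer is -3*log(z**3 + 2).
Step 1. Substitute u = z**3 + 2, turning ∫(-9*z**2/(z**3 + 2)) dz into ∫(-3/u) du: now ∫(-3/u) du.
Step 2. Evaluate the standard form [assuming u > 0]: now -3*log(u).
Step 3. Substitute back u = z**3 + 2: now -3*log(z**3 + 2).
Answer: -3*log(z**3 + 2).


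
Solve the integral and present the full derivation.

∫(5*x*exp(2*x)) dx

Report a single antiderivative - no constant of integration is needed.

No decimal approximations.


Step 1. Integrate ∫(5*x*exp(2*x)) dx by parts with u = x, dv = (5*exp(2*x)) dx, so v = 5*exp(2*x)/2: now 5*x*exp(2*x)/2 + ∫(-5*exp(2*x)/2) dx.
Step 2. Evaluate the standard form: now 5*x*exp(2*x)/2 - 5*exp(2*x)/4.
Answer: 5*x*exp(2*x)/2 - 5*exp(2*x)/4.


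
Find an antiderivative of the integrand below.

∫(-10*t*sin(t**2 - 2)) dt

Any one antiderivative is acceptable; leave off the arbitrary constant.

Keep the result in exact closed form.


Answer: 5*cos(t**2 - 2).


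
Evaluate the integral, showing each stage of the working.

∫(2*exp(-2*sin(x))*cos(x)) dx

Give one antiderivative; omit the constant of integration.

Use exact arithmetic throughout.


Step 1. Substitute u = sin(x), turning ∫(2*exp(-2*sin(x))*cos(x)) dx into ∫(2*exp(-2*u)) du: now ∫(2*exp(-2*u)) du.
Step 2. Evaluate the standard form: now -exp(-2*u).
Step 3. Substitute back u = sin(x): now -exp(-2*sin(x)).
Answer: -exp(-2*sin(x)).


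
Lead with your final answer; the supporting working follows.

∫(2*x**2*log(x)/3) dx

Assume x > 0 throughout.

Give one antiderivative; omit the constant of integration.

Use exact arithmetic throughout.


The answer is 2*x**3*log(x)/9 - 2*x**3/27.
Step 1. Integrate ∫(2*x**2*log(x)/3) dx by parts with u = log(x), dv = (2*x**2/3) dx, so v = 2*x**3/9 [assuming x > 0]: now 2*x**3*log(x)/9 + ∫(-2*x**2/9) dx.
Step 2. Evaluate the standard form: now 2*x**3*log(x)/9 - 2*x**3/27.
Answer: 2*x**3*log(x)/9 - 2*x**3/27.


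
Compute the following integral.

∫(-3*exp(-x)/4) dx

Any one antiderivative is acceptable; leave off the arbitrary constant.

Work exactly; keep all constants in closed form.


Answer: 3*exp(-x)/4.


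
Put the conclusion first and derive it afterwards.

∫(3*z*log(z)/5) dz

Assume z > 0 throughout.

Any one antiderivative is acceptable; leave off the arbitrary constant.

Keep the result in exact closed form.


The answer is 3*z**2*log(z)/10 - 3*z**2/20.
Step 1. Integrate ∫(3*z*log(z)/5) dz by parts with u = log(z), dv = (3*z/5) dz, so v = 3*z**2/10 [assuming z > 0]: now 3*z**2*log(z)/10 + ∫(-3*z/10) dz.
Step 2. Evaluate the standard form: now 3*z**2*log(z)/10 - 3*z**2/20.
Answer: 3*z**2*log(z)/10 - 3*z**2/20.


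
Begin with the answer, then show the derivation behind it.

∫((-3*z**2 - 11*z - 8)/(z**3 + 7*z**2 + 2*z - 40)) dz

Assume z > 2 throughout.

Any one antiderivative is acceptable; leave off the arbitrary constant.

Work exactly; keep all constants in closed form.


The answer is -log(z - 2) + 2*log(z + 4) - 4*log(z + 5).
Step 1. Decompose ∫((-3*z**2 - 11*z - 8)/(z**3 + 7*z**2 + 2*z - 40)) dz by partial fractions, (-3*z**2 - 11*z - 8)/(z**3 + 7*z**2 + 2*z - 40) = -4/(z + 5) + 2/(z + 4) - 1/(z - 2): now ∫(-1/(z - 2)) dz + ∫(2/(z + 4)) dz + ∫(-4/(z + 5)) dz.
Step 2. Evaluate the standard form [assuming z > -4]: now 2*log(z + 4) + ∫(-1/(z - 2)) dz + ∫(-4/(z + 5)) dz.
Step 3. Evaluate the standard form [assuming z > -5]: now 2*log(z + 4) - 4*log(z + 5) + ∫(-1/(z - 2)) dz.
Step 4. Evaluate the standard form [assuming z > 2]: now -log(z - 2) + 2*log(z + 4) - 4*log(z + 5).
Answer: -log(z - 2) + 2*log(z + 4) - 4*log(z + 5).


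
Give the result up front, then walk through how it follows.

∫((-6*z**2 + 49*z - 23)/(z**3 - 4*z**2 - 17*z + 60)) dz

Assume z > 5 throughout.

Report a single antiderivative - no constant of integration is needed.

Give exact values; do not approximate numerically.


The answer is 4*log(z - 5) - 5*log(z - 3) - 5*log(z + 4).
Step 1. Decompose ∫((-6*z**2 + 49*z - 23)/(z**3 - 4*z**2 - 17*z + 60)) dz by partial fractions, (-6*z**2 + 49*z - 23)/(z**3 - 4*z**2 - 17*z + 60) = -5/(z + 4) - 5/(z - 3) + 4/(z - 5): now ∫(4/(z - 5)) dz + ∫(-5/(z - 3)) dz + ∫(-5/(z + 4)) dz.
Step 2. Evaluate the standard form [assuming z > 5]: now 4*log(z - 5) + ∫(-5/(z - 3)) dz + ∫(-5/(z + 4)) dz.
Step 3. Evaluate the standard form [assuming z > 3]: now 4*log(z - 5) - 5*log(z - 3) + ∫(-5/(z + 4)) dz.
Step 4. Evaluate the standard form [assuming z > -4]: now 4*log(z - 5) - 5*log(z - 3) - 5*log(z + 4).
Answer: 4*log(z - 5) - 5*log(z - 3) - 5*log(z + 4).


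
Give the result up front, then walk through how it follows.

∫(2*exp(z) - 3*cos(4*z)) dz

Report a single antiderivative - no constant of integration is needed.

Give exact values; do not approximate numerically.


The answer is 2*exp(z) - 3*sin(4*z)/4.
Step 1. Rewrite: now ∫(2*exp(z)) dz + ∫(-3*cos(4*z)) dz.
Step 2. Evaluate the standard form: now -3*sin(4*z)/4 + ∫(2*exp(z)) dz.
Step 3. Evaluate the standard form: now 2*exp(z) - 3*sin(4*z)/4.
Answer: 2*exp(z) - 3*sin(4*z)/4.


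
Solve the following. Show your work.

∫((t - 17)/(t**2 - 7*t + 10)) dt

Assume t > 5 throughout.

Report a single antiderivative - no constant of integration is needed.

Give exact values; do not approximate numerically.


Step 1. Decompose ∫((t - 17)/(t**2 - 7*t + 10)) dt by partial fractions, (t - 17)/(t**2 - 7*t + 10) = 5/(t - 2) - 4/(t - 5): now ∫(-4/(t - 5)) dt + ∫(5/(t - 2)) dt.
Step 2. Evaluate the standard form [assuming t > 5]: now -4*log(t - 5) + ∫(5/(t - 2)) dt.
Step 3. Evaluate the standard form [assuming t > 2]: now -4*log(t - 5) + 5*log(t - 2).
Answer: -4*log(t - 5) + 5*log(t - 2).


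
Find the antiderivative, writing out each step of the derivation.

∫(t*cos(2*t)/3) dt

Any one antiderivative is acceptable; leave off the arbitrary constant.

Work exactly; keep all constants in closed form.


Step 1. Integrate ∫(t*cos(2*t)/3) dt by parts with u = t, dv = (cos(2*t)/3) dt, so v = sin(2*t)/6: now t*sin(2*t)/6 + ∫(-sin(2*t)/6) dt.
Step 2. Evaluate the standard form: now t*sin(2*t)/6 + cos(2*t)/12.
Answer: t*sin(2*t)/6 + cos(2*t)/12.


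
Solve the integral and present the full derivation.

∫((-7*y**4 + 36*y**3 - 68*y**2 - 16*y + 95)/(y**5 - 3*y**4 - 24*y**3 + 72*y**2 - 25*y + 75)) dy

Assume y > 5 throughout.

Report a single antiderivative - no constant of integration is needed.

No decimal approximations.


Step 1. Decompose ∫((-7*y**4 + 36*y**3 - 68*y**2 - 16*y + 95)/(y**5 - 3*y**4 - 24*y**3 + 72*y**2 - 25*y + 75)) dy by partial fractions, (-7*y**4 + 36*y**3 - 68*y**2 - 16*y + 95)/(y**5 - 3*y**4 - 24*y**3 + 72*y**2 - 25*y + 75) = 2/(y**2 + 1) - 5/(y + 5) + 1/(y - 3) - 3/(y - 5): now ∫(-3/(y - 5)) dy + ∫(1/(y - 3)) dy + ∫(-5/(y + 5)) dy + ∫(2/(y**2 + 1)) dy.
Step 2. Evaluate the standard form [assuming y > 5]: now -3*log(y - 5) + ∫(1/(y - 3)) dy + ∫(-5/(y + 5)) dy + ∫(2/(y**2 + 1)) dy.
Step 3. Evaluate the standard form [assuming y > -5]: now -3*log(y - 5) - 5*log(y + 5) + ∫(1/(y - 3)) dy + ∫(2/(y**2 + 1)) dy.
Step 4. Evaluate the standard form [assuming y > 3]: now -3*log(y - 5) + log(y - 3) - 5*log(y + 5) + ∫(2/(y**2 + 1)) dy.
Step 5. Evaluate the standard form: now -3*log(y - 5) + log(y - 3) - 5*log(y + 5) + 2*atan(y).
Answer: -3*log(y - 5) + log(y - 3) - 5*log(y + 5) + 2*atan(y).


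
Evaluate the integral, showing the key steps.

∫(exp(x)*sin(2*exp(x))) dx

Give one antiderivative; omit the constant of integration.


Step 1. Substitute u = exp(x), turning ∫(exp(x)*sin(2*exp(x))) dx into ∫(sin(2*u)) du: now ∫(sin(2*u)) du.
Step 2. Evaluate the standard form: now -cos(2*u)/2.
Step 3. Substitute back u = exp(x): now -cos(2*exp(x))/2.
Answer: -cos(2*exp(x))/2.


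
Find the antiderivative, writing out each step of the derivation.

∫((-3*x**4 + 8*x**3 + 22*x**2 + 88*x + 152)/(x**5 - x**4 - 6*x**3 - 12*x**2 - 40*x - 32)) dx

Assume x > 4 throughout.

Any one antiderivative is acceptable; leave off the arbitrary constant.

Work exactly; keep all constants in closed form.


Step 1. Decompose ∫((-3*x**4 + 8*x**3 + 22*x**2 + 88*x + 152)/(x**5 - x**4 - 6*x**3 - 12*x**2 - 40*x - 32)) dx by partial fractions, (-3*x**4 + 8*x**3 + 22*x**2 + 88*x + 152)/(x**5 - x**4 - 6*x**3 - 12*x**2 - 40*x - 32) = -4/(x**2 + 4) - 1/(x + 2) - 3/(x + 1) + 1/(x - 4): now ∫(1/(x - 4)) dx + ∫(-3/(x + 1)) dx + ∫(-1/(x + 2)) dx + ∫(-4/(x**2 + 4)) dx.
Step 2. Evaluate the standard form [assuming x > -1]: now -3*log(x + 1) + ∫(1/(x - 4)) dx + ∫(-1/(x + 2)) dx + ∫(-4/(x**2 + 4)) dx.
Step 3. Evaluate the standard form [assuming x > -2]: now -3*log(x + 1) - log(x + 2) + ∫(1/(x - 4)) dx + ∫(-4/(x**2 + 4)) dx.
Step 4. Evaluate the standard form [assuming x > 4]: now log(x - 4) - 3*log(x + 1) - log(x + 2) + ∫(-4/(x**2 + 4)) dx.
Step 5. Evaluate the standard form: now log(x - 4) - 3*log(x + 1) - log(x + 2) - 2*atan(x/2).
Answer: log(x - 4) - 3*log(x + 1) - log(x + 2) - 2*atan(x/2).


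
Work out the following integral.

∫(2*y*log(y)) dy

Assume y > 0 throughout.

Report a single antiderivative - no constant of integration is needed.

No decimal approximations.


Answer: y**2*log(y) - y**2/2.


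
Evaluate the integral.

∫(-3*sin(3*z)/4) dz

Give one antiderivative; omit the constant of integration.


Answer: cos(3*z)/4.


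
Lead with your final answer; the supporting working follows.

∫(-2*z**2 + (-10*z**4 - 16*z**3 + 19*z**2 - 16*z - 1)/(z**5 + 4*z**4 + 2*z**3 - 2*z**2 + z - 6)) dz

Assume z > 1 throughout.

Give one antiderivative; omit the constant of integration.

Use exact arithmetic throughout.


The answer is -2*z**3/3 - log(z - 1) - 5*log(z + 2) - 4*log(z + 3) + 3*atan(z).
Step 1. Rewrite: now ∫(-2*z**2) dz + ∫((-10*z**4 - 16*z**3 + 19*z**2 - 16*z - 1)/(z**5 + 4*z**4 + 2*z**3 - 2*z**2 + z - 6)) dz.
Step 2. Evaluate the standard form: now -2*z**3/3 + ∫((-10*z**4 - 16*z**3 + 19*z**2 - 16*z - 1)/(z**5 + 4*z**4 + 2*z**3 - 2*z**2 + z - 6)) dz.
Step 3. Decompose ∫((-10*z**4 - 16*z**3 + 19*z**2 - 16*z - 1)/(z**5 + 4*z**4 + 2*z**3 - 2*z**2 + z - 6)) dz by partial fractions, (-10*z**4 - 16*z**3 + 19*z**2 - 16*z - 1)/(z**5 + 4*z**4 + 2*z**3 - 2*z**2 + z - 6) = 3/(z**2 + 1) - 4/(z + 3) - 5/(z + 2) - 1/(z - 1): now -2*z**3/3 + ∫(-1/(z - 1)) dz + ∫(-5/(z + 2)) dz + ∫(-4/(z + 3)) dz + ∫(3/(z**2 + 1)) dz.
Step 4. Evaluate the standard form [assuming z > 1]: now -2*z**3/3 - log(z - 1) + ∫(-5/(z + 2)) dz + ∫(-4/(z + 3)) dz + ∫(3/(z**2 + 1)) dz.
Step 5. Evaluate the standard form [assuming z > -3]: now -2*z**3/3 - log(z - 1) - 4*log(z + 3) + ∫(-5/(z + 2)) dz + ∫(3/(z**2 + 1)) dz.
Step 6. Evaluate the standard form [assuming z > -2]: now -2*z**3/3 - log(z - 1) - 5*log(z + 2) - 4*log(z + 3) + ∫(3/(z**2 + 1)) dz.
Step 7. Evaluate the standard form: now -2*z**3/3 - log(z - 1) - 5*log(z + 2) - 4*log(z + 3) + 3*atan(z).
Answer: -2*z**3/3 - log(z - 1) - 5*log(z + 2) - 4*log(z + 3) + 3*atan(z).


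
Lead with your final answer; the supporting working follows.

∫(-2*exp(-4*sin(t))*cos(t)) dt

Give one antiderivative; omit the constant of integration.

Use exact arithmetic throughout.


The answer is exp(-4*sin(t))/2.
Step 1. Substitute u = sin(t), turning ∫(-2*exp(-4*sin(t))*cos(t)) dt into ∫(-2*exp(-4*u)) du: now ∫(-2*exp(-4*u)) du.
Step 2. Evaluate the standard form: now exp(-4*u)/2.
Step 3. Substitute back u = sin(t): now exp(-4*sin(t))/2.
Answer: exp(-4*sin(t))/2.


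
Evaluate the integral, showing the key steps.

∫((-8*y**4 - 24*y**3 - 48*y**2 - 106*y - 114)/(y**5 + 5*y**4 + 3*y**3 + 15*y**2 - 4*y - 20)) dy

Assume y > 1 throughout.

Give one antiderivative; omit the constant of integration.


Step 1. Decompose ∫((-8*y**4 - 24*y**3 - 48*y**2 - 106*y - 114)/(y**5 + 5*y**4 + 3*y**3 + 15*y**2 - 4*y - 20)) dy by partial fractions, (-8*y**4 - 24*y**3 - 48*y**2 - 106*y - 114)/(y**5 + 5*y**4 + 3*y**3 + 15*y**2 - 4*y - 20) = 2/(y**2 + 4) - 4/(y + 5) + 1/(y + 1) - 5/(y - 1): now ∫(-5/(y - 1)) dy + ∫(1/(y + 1)) dy + ∫(-4/(y + 5)) dy + ∫(2/(y**2 + 4)) dy.
Step 2. Evaluate the standard form [assuming y > -1]: now log(y + 1) + ∫(-5/(y - 1)) dy + ∫(-4/(y + 5)) dy + ∫(2/(y**2 + 4)) dy.
Step 3. Evaluate the standard form [assuming y > -5]: now log(y + 1) - 4*log(y + 5) + ∫(-5/(y - 1)) dy + ∫(2/(y**2 + 4)) dy.
Step 4. Evaluate the standard form [assuming y > 1]: now -5*log(y - 1) + log(y + 1) - 4*log(y + 5) + ∫(2/(y**2 + 4)) dy.
Step 5. Evaluate the standard form: now -5*log(y - 1) + log(y + 1) - 4*log(y + 5) + atan(y/2).
Answer: -5*log(y - 1) + log(y + 1) - 4*log(y + 5) + atan(y/2).


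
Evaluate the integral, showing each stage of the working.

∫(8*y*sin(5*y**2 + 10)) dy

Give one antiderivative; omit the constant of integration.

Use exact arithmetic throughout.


Step 1. Substitute u = y**2 + 2, turning ∫(8*y*sin(5*y**2 + 10)) dy into ∫(4*sin(5*u)) du: now ∫(4*sin(5*u)) du.
Step 2. Evaluate the standard form: now -4*cos(5*u)/5.
Step 3. Substitute back u = y**2 + 2: now -4*cos(5*y**2 + 10)/5.
Answer: -4*cos(5*y**2 + 10)/5.


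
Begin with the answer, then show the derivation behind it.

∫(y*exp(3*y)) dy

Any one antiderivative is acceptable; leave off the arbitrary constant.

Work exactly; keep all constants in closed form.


The answer is y*exp(3*y)/3 - exp(3*y)/9.
Step 1. Integrate ∫(y*exp(3*y)) dy by parts with u = y, dv = (exp(3*y)) dy, so v = exp(3*y)/3: now y*exp(3*y)/3 + ∫(-exp(3*y)/3) dy.
Step 2. Evaluate the standard form: now y*exp(3*y)/3 - exp(3*y)/9.
Answer: y*exp(3*y)/3 - exp(3*y)/9.


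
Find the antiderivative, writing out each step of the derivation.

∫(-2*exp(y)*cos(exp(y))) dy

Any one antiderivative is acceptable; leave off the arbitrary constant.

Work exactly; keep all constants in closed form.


Step 1. Substitute u = exp(y), turning ∫(-2*exp(y)*cos(exp(y))) dy into ∫(-2*cos(u)) du: now ∫(-2*cos(u)) du.
Step 2. Evaluate the standard form: now -2*sin(u).
Step 3. Substitute back u = exp(y): now -2*sin(exp(y)).
Answer: -2*sin(exp(y)).


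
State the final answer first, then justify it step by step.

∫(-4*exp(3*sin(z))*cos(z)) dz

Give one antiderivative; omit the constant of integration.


The answer is -4*exp(3*sin(z))/3.
Step 1. Substitute u = sin(z), turning ∫(-4*exp(3*sin(z))*cos(z)) dz into ∫(-4*exp(3*u)) du: now ∫(-4*exp(3*u)) du.
Step 2. Evaluate the standard form: now -4*exp(3*u)/3.
Step 3. Substitute back u = sin(z): now -4*exp(3*sin(z))/3.
Answer: -4*exp(3*sin(z))/3.


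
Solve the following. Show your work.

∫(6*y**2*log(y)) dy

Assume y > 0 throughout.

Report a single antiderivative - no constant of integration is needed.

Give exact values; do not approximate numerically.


Step 1. Integrate ∫(6*y**2*log(y)) dy by parts with u = log(y), dv = (6*y**2) dy, so v = 2*y**3 [assuming y > 0]: now 2*y**3*log(y) + ∫(-2*y**2) dy.
Step 2. Evaluate the standard form: now 2*y**3*log(y) - 2*y**3/3.
Answer: 2*y**3*log(y) - 2*y**3/3.


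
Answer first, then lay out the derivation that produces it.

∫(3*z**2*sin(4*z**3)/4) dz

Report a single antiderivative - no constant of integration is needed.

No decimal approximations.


The answer is -cos(4*z**3)/16.
Step 1. Substitute u = z**3, turning ∫(3*z**2*sin(4*z**3)/4) dz into ∫(sin(4*u)/4) du: now ∫(sin(4*u)/4) du.
Step 2. Evaluate the standard form: now -cos(4*u)/16.
Step 3. Substitute back u = z**3: now -cos(4*z**3)/16.
Answer: -cos(4*z**3)/16.


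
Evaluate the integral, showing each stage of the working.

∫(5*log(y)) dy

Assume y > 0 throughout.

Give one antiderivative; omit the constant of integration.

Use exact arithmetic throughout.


Step 1. Integrate ∫(5*log(y)) dy by parts with u = log(y), dv = (5) dy, so v = 5*y [assuming y > 0]: now 5*y*log(y) + ∫(-5) dy.
Step 2. Evaluate the standard form: now 5*y*log(y) - 5*y.
Answer: 5*y*log(y) - 5*y.


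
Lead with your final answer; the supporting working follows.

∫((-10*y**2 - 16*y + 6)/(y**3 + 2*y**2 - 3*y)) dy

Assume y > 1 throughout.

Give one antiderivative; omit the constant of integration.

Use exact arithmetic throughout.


The answer is -2*log(y) - 5*log(y - 1) - 3*log(y + 3).
Step 1. Decompose ∫((-10*y**2 - 16*y + 6)/(y**3 + 2*y**2 - 3*y)) dy by partial fractions, (-10*y**2 - 16*y + 6)/(y**3 + 2*y**2 - 3*y) = -3/(y + 3) - 5/(y - 1) - 2/y: now ∫(-2/y) dy + ∫(-5/(y - 1)) dy + ∫(-3/(y + 3)) dy.
Step 2. Evaluate the standard form [assuming y > 1]: now -5*log(y - 1) + ∫(-2/y) dy + ∫(-3/(y + 3)) dy.
Step 3. Evaluate the standard form [assuming y > 0]: now -2*log(y) - 5*log(y - 1) + ∫(-3/(y + 3)) dy.
Step 4. Evaluate the standard form [assuming y > -3]: now -2*log(y) - 5*log(y - 1) - 3*log(y + 3).
Answer: -2*log(y) - 5*log(y - 1) - 3*log(y + 3).


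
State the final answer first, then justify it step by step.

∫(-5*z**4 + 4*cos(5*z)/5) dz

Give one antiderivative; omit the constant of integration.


The answer is -z**5 + 4*sin(5*z)/25.
Step 1. Rewrite: now ∫(-5*z**4) dz + ∫(4*cos(5*z)/5) dz.
Step 2. Evaluate the standard form: now -z**5 + ∫(4*cos(5*z)/5) dz.
Step 3. Evaluate the standard form: now -z**5 + 4*sin(5*z)/25.
Answer: -z**5 + 4*sin(5*z)/25.


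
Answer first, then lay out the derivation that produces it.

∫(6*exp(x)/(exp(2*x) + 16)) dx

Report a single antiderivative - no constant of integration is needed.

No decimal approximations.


The answer is 3*atan(exp(x)/4)/2.
Step 1. Substitute u = exp(x), turning ∫(6*exp(x)/(exp(2*x) + 16)) dx into ∫(6/(u**2 + 16)) du: now ∫(6/(u**2 + 16)) du.
Step 2. Evaluate the standard form: now 3*atan(u/4)/2.
Step 3. Substitute back u = exp(x): now 3*atan(exp(x)/4)/2.
Answer: 3*atan(exp(x)/4)/2.


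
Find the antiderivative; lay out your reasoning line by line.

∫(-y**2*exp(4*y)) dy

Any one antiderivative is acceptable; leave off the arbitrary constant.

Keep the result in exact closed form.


Step 1. Integrate ∫(-y**2*exp(4*y)) dy by parts with u = y**2, dv = (-exp(4*y)) dy, so v = -exp(4*y)/4: now -y**2*exp(4*y)/4 + ∫(y*exp(4*y)/2) dy.
Step 2. Integrate ∫(y*exp(4*y)/2) dy by parts with u = y, dv = (exp(4*y)/2) dy, so v = exp(4*y)/8: now -y**2*exp(4*y)/4 + y*exp(4*y)/8 + ∫(-exp(4*y)/8) dy.
Step 3. Evaluate the standard form: now -y**2*exp(4*y)/4 + y*exp(4*y)/8 - exp(4*y)/32.
Answer: -y**2*exp(4*y)/4 + y*exp(4*y)/8 - exp(4*y)/32.


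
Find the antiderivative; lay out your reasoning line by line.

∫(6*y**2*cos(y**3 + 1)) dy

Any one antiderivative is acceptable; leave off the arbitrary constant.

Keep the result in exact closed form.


Step 1. Substitute u = y**3 + 1, turning ∫(6*y**2*cos(y**3 + 1)) dy into ∫(2*cos(u)) du: now ∫(2*cos(u)) du.
Step 2. Evaluate the standard form: now 2*sin(u).
Step 3. Substitute back u = y**3 + 1: now 2*sin(y**3 + 1).
Answer: 2*sin(y**3 + 1).


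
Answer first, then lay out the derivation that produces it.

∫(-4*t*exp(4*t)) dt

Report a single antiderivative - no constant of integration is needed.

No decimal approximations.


The answer is -t*exp(4*t) + exp(4*t)/4.
Step 1. Integrate ∫(-4*t*exp(4*t)) dt by parts with u = t, dv = (-4*exp(4*t)) dt, so v = -exp(4*t): now -t*exp(4*t) + ∫(exp(4*t)) dt.
Step 2. Evaluate the standard form: now -t*exp(4*t) + exp(4*t)/4.
Answer: -t*exp(4*t) + exp(4*t)/4.


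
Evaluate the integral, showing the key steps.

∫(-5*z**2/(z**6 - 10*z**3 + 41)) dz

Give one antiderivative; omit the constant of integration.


Step 1. Substitute u = z**3 - 5, turning ∫(-5*z**2/(z**6 - 10*z**3 + 41)) dz into ∫(-5/(3*(u**2 + 16))) du: now ∫(-5/(3*(u**2 + 16))) du.
Step 2. Evaluate the standard form: now -5*atan(u/4)/12.
Step 3. Substitute back u = z**3 - 5: now -5*atan(z**3/4 - 5/4)/12.
Answer: -5*atan(z**3/4 - 5/4)/12.


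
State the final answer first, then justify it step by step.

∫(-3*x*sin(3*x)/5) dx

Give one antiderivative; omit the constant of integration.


The answer is x*cos(3*x)/5 - sin(3*x)/15.
Step 1. Integrate ∫(-3*x*sin(3*x)/5) dx by parts with u = x, dv = (-3*sin(3*x)/5) dx, so v = cos(3*x)/5: now x*cos(3*x)/5 + ∫(-cos(3*x)/5) dx.
Step 2. Evaluate the standard form: now x*cos(3*x)/5 - sin(3*x)/15.
Answer: x*cos(3*x)/5 - sin(3*x)/15.


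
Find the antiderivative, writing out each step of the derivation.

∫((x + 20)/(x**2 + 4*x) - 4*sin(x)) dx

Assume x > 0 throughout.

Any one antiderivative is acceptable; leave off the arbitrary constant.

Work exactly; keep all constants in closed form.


Step 1. Rewrite: now ∫((x + 20)/(x**2 + 4*x)) dx + ∫(-4*sin(x)) dx.
Step 2. Decompose ∫((x + 20)/(x**2 + 4*x)) dx by partial fractions, (x + 20)/(x**2 + 4*x) = -4/(x + 4) + 5/x: now ∫(5/x) dx + ∫(-4/(x + 4)) dx + ∫(-4*sin(x)) dx.
Step 3. Evaluate the standard form [assuming x > -4]: now -4*log(x + 4) + ∫(5/x) dx + ∫(-4*sin(x)) dx.
Step 4. Evaluate the standard form [assuming x > 0]: now 5*log(x) - 4*log(x + 4) + ∫(-4*sin(x)) dx.
Step 5. Evaluate the standard form: now 5*log(x) - 4*log(x + 4) + 4*cos(x).
Answer: 5*log(x) - 4*log(x + 4) + 4*cos(x).


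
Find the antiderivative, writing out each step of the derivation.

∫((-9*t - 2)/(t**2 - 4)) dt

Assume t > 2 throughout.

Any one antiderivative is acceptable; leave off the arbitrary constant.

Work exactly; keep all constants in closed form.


Step 1. Decompose ∫((-9*t - 2)/(t**2 - 4)) dt by partial fractions, (-9*t - 2)/(t**2 - 4) = -4/(t + 2) - 5/(t - 2): now ∫(-5/(t - 2)) dt + ∫(-4/(t + 2)) dt.
Step 2. Evaluate the standard form [assuming t > -2]: now -4*log(t + 2) + ∫(-5/(t - 2)) dt.
Step 3. Evaluate the standard form [assuming t > 2]: now -5*log(t - 2) - 4*log(t + 2).
Answer: -5*log(t - 2) - 4*log(t + 2).


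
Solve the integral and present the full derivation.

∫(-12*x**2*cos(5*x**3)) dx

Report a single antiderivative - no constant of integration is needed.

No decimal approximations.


Step 1. Substitute u = x**3, turning ∫(-12*x**2*cos(5*x**3)) dx into ∫(-4*cos(5*u)) du: now ∫(-4*cos(5*u)) du.
Step 2. Evaluate the standard form: now -4*sin(5*u)/5.
Step 3. Substitute back u = x**3: now -4*sin(5*x**3)/5.
Answer: -4*sin(5*x**3)/5.


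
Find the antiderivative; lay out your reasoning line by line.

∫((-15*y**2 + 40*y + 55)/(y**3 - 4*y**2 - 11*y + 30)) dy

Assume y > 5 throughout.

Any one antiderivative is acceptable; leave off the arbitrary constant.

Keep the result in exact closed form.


Step 1. Decompose ∫((-15*y**2 + 40*y + 55)/(y**3 - 4*y**2 - 11*y + 30)) dy by partial fractions, (-15*y**2 + 40*y + 55)/(y**3 - 4*y**2 - 11*y + 30) = -5/(y + 3) - 5/(y - 2) - 5/(y - 5): now ∫(-5/(y - 5)) dy + ∫(-5/(y - 2)) dy + ∫(-5/(y + 3)) dy.
Step 2. Evaluate the standard form [assuming y > -3]: now -5*log(y + 3) + ∫(-5/(y - 5)) dy + ∫(-5/(y - 2)) dy.
Step 3. Evaluate the standard form [assuming y > 5]: now -5*log(y - 5) - 5*log(y + 3) + ∫(-5/(y - 2)) dy.
Step 4. Evaluate the standard form [assuming y > 2]: now -5*log(y - 5) - 5*log(y - 2) - 5*log(y + 3).
Answer: -5*log(y - 5) - 5*log(y - 2) - 5*log(y + 3).


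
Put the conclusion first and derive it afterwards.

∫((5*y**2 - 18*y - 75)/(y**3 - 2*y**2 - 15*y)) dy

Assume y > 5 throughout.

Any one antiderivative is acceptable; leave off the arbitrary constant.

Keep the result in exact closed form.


The answer is 5*log(y) - log(y - 5) + log(y + 3).
Step 1. Decompose ∫((5*y**2 - 18*y - 75)/(y**3 - 2*y**2 - 15*y)) dy by partial fractions, (5*y**2 - 18*y - 75)/(y**3 - 2*y**2 - 15*y) = 1/(y + 3) - 1/(y - 5) + 5/y: now ∫(5/y) dy + ∫(-1/(y - 5)) dy + ∫(1/(y + 3)) dy.
Step 2. Evaluate the standard form [assuming y > 5]: now -log(y - 5) + ∫(5/y) dy + ∫(1/(y + 3)) dy.
Step 3. Evaluate the standard form [assuming y > -3]: now -log(y - 5) + log(y + 3) + ∫(5/y) dy.
Step 4. Evaluate the standard form [assuming y > 0]: now 5*log(y) - log(y - 5) + log(y + 3).
Answer: 5*log(y) - log(y - 5) + log(y + 3).


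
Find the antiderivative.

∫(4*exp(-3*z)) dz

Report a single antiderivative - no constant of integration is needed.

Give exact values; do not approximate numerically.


Answer: -4*exp(-3*z)/3.


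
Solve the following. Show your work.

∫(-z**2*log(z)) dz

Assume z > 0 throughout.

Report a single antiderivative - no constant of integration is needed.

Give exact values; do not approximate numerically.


Step 1. Integrate ∫(-z**2*log(z)) dz by parts with u = log(z), dv = (-z**2) dz, so v = -z**3/3 [assuming z > 0]: now -z**3*log(z)/3 + ∫(z**2/3) dz.
Step 2. Evaluate the standard form: now -z**3*log(z)/3 + z**3/9.
Answer: -z**3*log(z)/3 + z**3/9.


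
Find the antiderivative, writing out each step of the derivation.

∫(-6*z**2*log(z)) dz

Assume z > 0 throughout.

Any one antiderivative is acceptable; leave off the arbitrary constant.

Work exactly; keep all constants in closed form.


Step 1. Integrate ∫(-6*z**2*log(z)) dz by parts with u = log(z), dv = (-6*z**2) dz, so v = -2*z**3 [assuming z > 0]: now -2*z**3*log(z) + ∫(2*z**2) dz.
Step 2. Evaluate the standard form: now -2*z**3*log(z) + 2*z**3/3.
Answer: -2*z**3*log(z) + 2*z**3/3.
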